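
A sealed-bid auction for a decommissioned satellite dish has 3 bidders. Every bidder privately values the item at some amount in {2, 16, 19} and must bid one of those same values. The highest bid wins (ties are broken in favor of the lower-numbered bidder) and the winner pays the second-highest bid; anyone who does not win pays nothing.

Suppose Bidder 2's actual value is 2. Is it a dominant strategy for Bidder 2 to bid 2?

Yes

Check each profile of the others' bids and compare truth against every alternative bid.
Others bid (2, 16): truth gives 0, best alternative gives -14.
Others bid (2, 2): truth gives 0, best alternative gives 0.
Others bid (2, 19): truth gives 0, best alternative gives 0.
Others bid (16, 2): truth gives 0, best alternative gives 0.
Others bid (16, 16): truth gives 0, best alternative gives 0.
Others bid (16, 19): truth gives 0, best alternative gives 0.
(Remaining 3 profiles checked similarly; truth is weakly best in each.)
In every case the truthful bid is at least as good as any alternative, so it is a dominant strategy.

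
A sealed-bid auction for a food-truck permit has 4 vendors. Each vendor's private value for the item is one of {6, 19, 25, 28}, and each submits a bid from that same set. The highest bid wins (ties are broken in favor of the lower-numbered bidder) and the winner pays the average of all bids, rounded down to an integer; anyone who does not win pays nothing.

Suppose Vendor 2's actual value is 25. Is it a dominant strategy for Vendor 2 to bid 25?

Consider the case where Vendor 1 bids 6, Vendor 3 bids 6 and Vendor 4 bids 6.
Truthful bid 25: wins, pays 10, utility 25 - 10 = 15.
Bid 19 instead: wins, pays 9, utility 25 - 9 = 16.
Since 16 > 15, bidding 19 is strictly better here, so truthful bidding is not dominant.

No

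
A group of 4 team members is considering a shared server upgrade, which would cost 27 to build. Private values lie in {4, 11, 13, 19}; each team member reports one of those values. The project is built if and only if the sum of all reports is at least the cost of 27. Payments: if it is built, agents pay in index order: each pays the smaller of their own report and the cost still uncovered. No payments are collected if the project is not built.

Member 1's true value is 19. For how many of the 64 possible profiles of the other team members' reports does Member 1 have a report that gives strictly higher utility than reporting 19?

Others report (4, 4, 11): truth gives 0; report 11 gives 8 > 0. Violating.
Others report (4, 4, 13): truth gives 0; report 11 gives 8 > 0. Violating.
Others report (4, 4, 19): truth gives 0; report 4 gives 15 > 0. Violating.
Others report (4, 11, 4): truth gives 0; report 11 gives 8 > 0. Violating.
Others report (4, 4, 4): truth gives 0; no alternative beats it.
(Checking all 64 profiles: 63 have a profitable deviation, 1 does not.)

63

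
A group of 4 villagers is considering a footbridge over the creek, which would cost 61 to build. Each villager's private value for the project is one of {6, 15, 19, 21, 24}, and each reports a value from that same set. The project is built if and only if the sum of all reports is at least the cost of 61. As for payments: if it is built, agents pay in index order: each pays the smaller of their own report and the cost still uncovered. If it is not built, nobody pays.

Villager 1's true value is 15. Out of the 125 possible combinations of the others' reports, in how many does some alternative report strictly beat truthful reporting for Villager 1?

51

Others report (15, 19, 21): truth gives 0; report 6 gives 9 > 0. Violating.
Others report (15, 19, 24): truth gives 0; report 6 gives 9 > 0. Violating.
Others report (15, 21, 19): truth gives 0; report 6 gives 9 > 0. Violating.
Others report (15, 21, 21): truth gives 0; report 6 gives 9 > 0. Violating.
Others report (6, 6, 6): truth gives 0; no alternative beats it.
Others report (6, 6, 15): truth gives 0; no alternative beats it.
(Checking all 125 profiles: 51 have a profitable deviation, 74 do not.)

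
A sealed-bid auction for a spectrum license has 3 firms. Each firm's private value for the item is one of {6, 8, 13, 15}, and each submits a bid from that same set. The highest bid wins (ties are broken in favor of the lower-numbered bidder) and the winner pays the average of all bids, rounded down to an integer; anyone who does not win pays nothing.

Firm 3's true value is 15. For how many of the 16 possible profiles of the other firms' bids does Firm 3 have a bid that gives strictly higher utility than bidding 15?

Others bid (6, 6): truth gives 6; bid 8 gives 9 > 6. Violating.
Others bid (8, 8): truth gives 5; bid 13 gives 6 > 5. Violating.
Others bid (6, 8): truth gives 6; no alternative beats it.
Others bid (6, 13): truth gives 4; no alternative beats it.
(Checking all 16 profiles: 2 have a profitable deviation, 14 do not.)

2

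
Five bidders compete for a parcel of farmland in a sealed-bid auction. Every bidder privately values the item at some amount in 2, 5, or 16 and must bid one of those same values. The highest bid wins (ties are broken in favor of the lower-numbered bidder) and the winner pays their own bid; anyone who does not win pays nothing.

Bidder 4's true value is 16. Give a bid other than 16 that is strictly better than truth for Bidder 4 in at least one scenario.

5

Suppose Bidder 1 bids 2, Bidder 2 bids 2, Bidder 3 bids 2 and Bidder 5 bids 2.
Bid 16: wins, pays 16, utility 16 - 16 = 0.
Bid 5: wins, pays 5, utility 16 - 5 = 11.
So bidding 5 beats truth here (11 > 0).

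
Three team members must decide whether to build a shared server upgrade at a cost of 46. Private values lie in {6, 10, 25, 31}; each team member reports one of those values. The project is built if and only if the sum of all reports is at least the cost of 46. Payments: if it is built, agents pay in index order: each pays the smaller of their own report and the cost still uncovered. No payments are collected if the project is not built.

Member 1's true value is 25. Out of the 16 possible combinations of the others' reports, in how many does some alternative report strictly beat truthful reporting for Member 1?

Others report (6, 31): truth gives 0; report 10 gives 15 > 0. Violating.
Others report (10, 31): truth gives 0; report 6 gives 19 > 0. Violating.
Others report (25, 25): truth gives 0; report 6 gives 19 > 0. Violating.
Others report (25, 31): truth gives 0; report 6 gives 19 > 0. Violating.
Others report (6, 6): truth gives 0; no alternative beats it.
Others report (6, 10): truth gives 0; no alternative beats it.
(Checking all 16 profiles: 8 have a profitable deviation, 8 do not.)

8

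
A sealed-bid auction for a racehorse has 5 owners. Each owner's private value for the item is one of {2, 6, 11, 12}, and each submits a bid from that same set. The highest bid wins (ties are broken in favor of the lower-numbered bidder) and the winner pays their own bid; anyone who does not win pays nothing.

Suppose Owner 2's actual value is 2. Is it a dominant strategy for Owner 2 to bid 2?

Yes

Check each profile of the others' bids and compare truth against every alternative bid.
Others bid (2, 2, 2, 2): truth gives 0, best alternative gives -4.
Others bid (2, 2, 2, 6): truth gives 0, best alternative gives -4.
Others bid (2, 2, 6, 2): truth gives 0, best alternative gives -4.
Others bid (2, 2, 6, 6): truth gives 0, best alternative gives -4.
Others bid (2, 6, 2, 2): truth gives 0, best alternative gives -4.
Others bid (2, 6, 2, 6): truth gives 0, best alternative gives -4.
(Remaining 250 profiles checked similarly; truth is weakly best in each.)
In every case the truthful bid is at least as good as any alternative, so it is a dominant strategy.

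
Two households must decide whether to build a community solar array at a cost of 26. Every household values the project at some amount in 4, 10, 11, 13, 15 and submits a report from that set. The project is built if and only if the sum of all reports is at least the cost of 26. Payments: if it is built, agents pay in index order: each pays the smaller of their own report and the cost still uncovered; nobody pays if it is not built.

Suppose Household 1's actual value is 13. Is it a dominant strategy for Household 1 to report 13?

No

Consider the case where Household 2 reports 15.
Truthful report 13: project built, pays 13, utility 13 - 13 = 0.
Report 11 instead: project built, pays 11, utility 13 - 11 = 2.
Since 2 > 0, reporting 11 is strictly better here, so truthful reporting is not dominant.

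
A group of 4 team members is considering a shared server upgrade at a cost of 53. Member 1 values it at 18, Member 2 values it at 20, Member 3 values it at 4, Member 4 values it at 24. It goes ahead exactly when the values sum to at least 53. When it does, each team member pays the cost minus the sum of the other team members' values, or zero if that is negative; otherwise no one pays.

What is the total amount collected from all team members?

Total value 66 ≥ cost 53, so it is built.
Member 1: others sum to 48; max(0, 53 - 48) = 5.
Member 2: others sum to 46; max(0, 53 - 46) = 7.
Member 3: others sum to 62; max(0, 53 - 62) = 0.
Member 4: others sum to 42; max(0, 53 - 42) = 11.
Total collected = 5 + 7 + 0 + 11 = 23.

23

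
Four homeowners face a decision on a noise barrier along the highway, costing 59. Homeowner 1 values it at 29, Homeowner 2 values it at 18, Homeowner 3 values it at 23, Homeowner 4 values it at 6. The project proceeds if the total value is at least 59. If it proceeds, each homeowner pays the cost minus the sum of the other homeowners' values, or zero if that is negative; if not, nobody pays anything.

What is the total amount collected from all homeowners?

Total value 76 ≥ cost 59, so it is built.
Homeowner 1: others sum to 47; max(0, 59 - 47) = 12.
Homeowner 2: others sum to 58; max(0, 59 - 58) = 1.
Homeowner 3: others sum to 53; max(0, 59 - 53) = 6.
Homeowner 4: others sum to 70; max(0, 59 - 70) = 0.
Total collected = 12 + 1 + 6 + 0 = 19.

19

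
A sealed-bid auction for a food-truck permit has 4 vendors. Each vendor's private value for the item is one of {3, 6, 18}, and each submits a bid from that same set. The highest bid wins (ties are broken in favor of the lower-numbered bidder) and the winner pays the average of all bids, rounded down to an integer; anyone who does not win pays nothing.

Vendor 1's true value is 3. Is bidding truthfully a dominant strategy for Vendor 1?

Check each profile of the others' bids and compare truth against every alternative bid.
Others bid (6, 6, 6): truth gives 0, best alternative gives -3.
Others bid (3, 6, 6): truth gives 0, best alternative gives -2.
Others bid (6, 3, 6): truth gives 0, best alternative gives -2.
Others bid (6, 6, 3): truth gives 0, best alternative gives -2.
Others bid (3, 3, 6): truth gives 0, best alternative gives -1.
Others bid (3, 6, 3): truth gives 0, best alternative gives -1.
(Remaining 21 profiles checked similarly; truth is weakly best in each.)
In every case the truthful bid is at least as good as any alternative, so it is a dominant strategy.

Yes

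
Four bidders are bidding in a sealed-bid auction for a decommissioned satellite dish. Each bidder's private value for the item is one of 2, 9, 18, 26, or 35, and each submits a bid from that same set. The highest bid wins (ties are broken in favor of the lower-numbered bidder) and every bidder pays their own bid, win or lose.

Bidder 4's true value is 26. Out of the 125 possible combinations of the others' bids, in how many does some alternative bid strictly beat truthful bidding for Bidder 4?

Others bid (2, 2, 2): truth gives 0; bid 9 gives 17 > 0. Violating.
Others bid (2, 2, 9): truth gives 0; bid 18 gives 8 > 0. Violating.
Others bid (2, 2, 26): truth gives -26; bid 2 gives -2 > -26. Violating.
Others bid (2, 2, 35): truth gives -26; bid 2 gives -2 > -26. Violating.
Others bid (2, 2, 18): truth gives 0; no alternative beats it.
Others bid (2, 9, 18): truth gives 0; no alternative beats it.
(Checking all 125 profiles: 106 have a profitable deviation, 19 do not.)

106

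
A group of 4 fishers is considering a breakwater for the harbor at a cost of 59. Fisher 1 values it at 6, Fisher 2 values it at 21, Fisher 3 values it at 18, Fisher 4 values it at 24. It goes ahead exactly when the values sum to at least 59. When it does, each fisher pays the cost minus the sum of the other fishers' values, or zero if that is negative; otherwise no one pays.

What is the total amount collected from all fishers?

33

Total value 69 ≥ cost 59, so it is built.
Fisher 1: others sum to 63; max(0, 59 - 63) = 0.
Fisher 2: others sum to 48; max(0, 59 - 48) = 11.
Fisher 3: others sum to 51; max(0, 59 - 51) = 8.
Fisher 4: others sum to 45; max(0, 59 - 45) = 14.
Total collected = 0 + 11 + 8 + 14 = 33.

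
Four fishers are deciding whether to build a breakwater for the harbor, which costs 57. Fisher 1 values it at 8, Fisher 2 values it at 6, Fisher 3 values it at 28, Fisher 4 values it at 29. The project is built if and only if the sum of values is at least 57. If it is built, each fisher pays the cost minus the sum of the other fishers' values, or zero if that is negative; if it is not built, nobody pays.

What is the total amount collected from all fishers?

Total value 71 ≥ cost 57, so it is built.
Fisher 1: others sum to 63; max(0, 57 - 63) = 0.
Fisher 2: others sum to 65; max(0, 57 - 65) = 0.
Fisher 3: others sum to 43; max(0, 57 - 43) = 14.
Fisher 4: others sum to 42; max(0, 57 - 42) = 15.
Total collected = 0 + 0 + 14 + 15 = 29.

29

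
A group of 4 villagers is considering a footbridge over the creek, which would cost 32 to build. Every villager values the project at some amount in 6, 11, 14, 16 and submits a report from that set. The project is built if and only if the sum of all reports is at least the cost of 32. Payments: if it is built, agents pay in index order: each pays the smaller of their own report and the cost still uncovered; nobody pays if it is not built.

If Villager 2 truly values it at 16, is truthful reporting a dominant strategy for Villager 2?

Consider the case where Villager 1 reports 6, Villager 3 reports 6 and Villager 4 reports 6.
Truthful report 16: project built, pays 16, utility 16 - 16 = 0.
Report 14 instead: project built, pays 14, utility 16 - 14 = 2.
Since 2 > 0, reporting 14 is strictly better here, so truthful reporting is not dominant.

No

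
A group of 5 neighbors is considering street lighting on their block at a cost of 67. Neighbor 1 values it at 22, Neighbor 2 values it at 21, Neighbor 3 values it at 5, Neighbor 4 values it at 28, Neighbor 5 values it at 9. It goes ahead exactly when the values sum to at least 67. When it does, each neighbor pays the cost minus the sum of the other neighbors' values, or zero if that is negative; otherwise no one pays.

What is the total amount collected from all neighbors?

Total value 85 ≥ cost 67, so it is built.
Neighbor 1: others sum to 63; max(0, 67 - 63) = 4.
Neighbor 2: others sum to 64; max(0, 67 - 64) = 3.
Neighbor 3: others sum to 80; max(0, 67 - 80) = 0.
Neighbor 4: others sum to 57; max(0, 67 - 57) = 10.
Neighbor 5: others sum to 76; max(0, 67 - 76) = 0.
Total collected = 4 + 3 + 0 + 10 + 0 = 17.

17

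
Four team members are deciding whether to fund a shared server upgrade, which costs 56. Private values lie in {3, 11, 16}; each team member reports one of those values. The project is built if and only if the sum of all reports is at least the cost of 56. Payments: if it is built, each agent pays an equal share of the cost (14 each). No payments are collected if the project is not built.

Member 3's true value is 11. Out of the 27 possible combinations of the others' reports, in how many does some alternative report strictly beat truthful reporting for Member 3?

Others report (16, 16, 16): truth gives -3; report 3 gives 0 > -3. Violating.
Others report (3, 3, 3): truth gives 0; no alternative beats it.
Others report (3, 3, 11): truth gives 0; no alternative beats it.
(Checking all 27 profiles: 1 has a profitable deviation, 26 do not.)

1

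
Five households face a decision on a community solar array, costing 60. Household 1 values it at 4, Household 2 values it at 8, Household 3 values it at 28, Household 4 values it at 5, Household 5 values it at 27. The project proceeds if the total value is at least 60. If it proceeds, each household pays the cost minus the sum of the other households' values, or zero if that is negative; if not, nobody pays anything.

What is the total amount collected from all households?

Total value 72 ≥ cost 60, so it is built.
Household 1: others sum to 68; max(0, 60 - 68) = 0.
Household 2: others sum to 64; max(0, 60 - 64) = 0.
Household 3: others sum to 44; max(0, 60 - 44) = 16.
Household 4: others sum to 67; max(0, 60 - 67) = 0.
Household 5: others sum to 45; max(0, 60 - 45) = 15.
Total collected = 0 + 0 + 16 + 0 + 15 = 31.

31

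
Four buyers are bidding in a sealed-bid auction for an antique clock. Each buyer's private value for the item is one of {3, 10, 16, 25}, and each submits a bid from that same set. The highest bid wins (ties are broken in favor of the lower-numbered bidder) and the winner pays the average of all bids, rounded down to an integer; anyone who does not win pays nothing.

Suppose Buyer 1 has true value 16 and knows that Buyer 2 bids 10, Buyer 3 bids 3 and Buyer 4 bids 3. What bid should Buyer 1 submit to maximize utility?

Bid 3: loses, pays 0, utility 0.
Bid 10: wins, pays 6, utility 16 - 6 = 10.
Bid 16: wins, pays 8, utility 16 - 8 = 8.
Bid 25: wins, pays 10, utility 16 - 10 = 6.
The best choice is 10 with utility 10.

10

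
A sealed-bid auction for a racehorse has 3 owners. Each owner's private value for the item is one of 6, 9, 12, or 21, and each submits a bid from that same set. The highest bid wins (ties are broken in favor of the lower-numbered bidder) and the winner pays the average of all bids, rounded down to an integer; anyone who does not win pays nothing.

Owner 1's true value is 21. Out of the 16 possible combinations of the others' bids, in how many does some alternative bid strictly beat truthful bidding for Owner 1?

Others bid (6, 6): truth gives 10; bid 6 gives 15 > 10. Violating.
Others bid (6, 9): truth gives 9; bid 9 gives 13 > 9. Violating.
Others bid (6, 12): truth gives 8; bid 12 gives 11 > 8. Violating.
Others bid (9, 6): truth gives 9; bid 9 gives 13 > 9. Violating.
Others bid (6, 21): truth gives 5; no alternative beats it.
Others bid (9, 21): truth gives 4; no alternative beats it.
(Checking all 16 profiles: 9 have a profitable deviation, 7 do not.)

9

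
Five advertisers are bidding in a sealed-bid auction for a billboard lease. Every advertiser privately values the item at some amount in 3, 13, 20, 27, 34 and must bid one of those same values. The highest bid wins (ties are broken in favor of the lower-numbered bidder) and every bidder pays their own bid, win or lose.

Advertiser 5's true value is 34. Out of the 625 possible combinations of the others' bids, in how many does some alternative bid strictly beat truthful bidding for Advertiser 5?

Others bid (3, 3, 3, 3): truth gives 0; bid 13 gives 21 > 0. Violating.
Others bid (3, 3, 3, 13): truth gives 0; bid 20 gives 14 > 0. Violating.
Others bid (3, 3, 3, 20): truth gives 0; bid 27 gives 7 > 0. Violating.
Others bid (3, 3, 3, 34): truth gives -34; bid 3 gives -3 > -34. Violating.
Others bid (3, 3, 3, 27): truth gives 0; no alternative beats it.
Others bid (3, 3, 13, 27): truth gives 0; no alternative beats it.
(Checking all 625 profiles: 450 have a profitable deviation, 175 do not.)

450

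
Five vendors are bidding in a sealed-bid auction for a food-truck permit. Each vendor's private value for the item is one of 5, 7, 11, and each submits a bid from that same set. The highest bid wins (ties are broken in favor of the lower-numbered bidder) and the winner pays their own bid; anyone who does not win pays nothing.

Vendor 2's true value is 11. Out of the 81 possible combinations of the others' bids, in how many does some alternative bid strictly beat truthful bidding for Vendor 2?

8

Others bid (5, 5, 5, 5): truth gives 0; bid 7 gives 4 > 0. Violating.
Others bid (5, 5, 5, 7): truth gives 0; bid 7 gives 4 > 0. Violating.
Others bid (5, 5, 7, 5): truth gives 0; bid 7 gives 4 > 0. Violating.
Others bid (5, 5, 7, 7): truth gives 0; bid 7 gives 4 > 0. Violating.
Others bid (5, 5, 5, 11): truth gives 0; no alternative beats it.
Others bid (5, 5, 7, 11): truth gives 0; no alternative beats it.
(Checking all 81 profiles: 8 have a profitable deviation, 73 do not.)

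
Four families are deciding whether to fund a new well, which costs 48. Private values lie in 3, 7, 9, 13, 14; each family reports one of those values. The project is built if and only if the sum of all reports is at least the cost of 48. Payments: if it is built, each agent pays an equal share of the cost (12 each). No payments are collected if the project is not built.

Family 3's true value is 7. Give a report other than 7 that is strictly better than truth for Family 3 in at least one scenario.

Suppose Family 1 reports 13, Family 2 reports 14 and Family 4 reports 14.
Report 7: project built, pays 12, utility 7 - 12 = -5.
Report 3: project not built, utility 0.
So reporting 3 beats truth here (0 > -5).

3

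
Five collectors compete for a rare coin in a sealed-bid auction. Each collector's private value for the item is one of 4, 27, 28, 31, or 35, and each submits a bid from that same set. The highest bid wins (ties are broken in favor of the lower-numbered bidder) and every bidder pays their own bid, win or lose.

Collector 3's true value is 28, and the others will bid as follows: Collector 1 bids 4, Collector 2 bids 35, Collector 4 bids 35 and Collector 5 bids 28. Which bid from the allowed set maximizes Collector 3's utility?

4

Bid 4: loses but pays 4, utility -4.
Bid 27: loses but pays 27, utility -27.
Bid 28: loses but pays 28, utility -28.
Bid 31: loses but pays 31, utility -31.
Bid 35: loses but pays 35, utility -35.
The best choice is 4 with utility -4.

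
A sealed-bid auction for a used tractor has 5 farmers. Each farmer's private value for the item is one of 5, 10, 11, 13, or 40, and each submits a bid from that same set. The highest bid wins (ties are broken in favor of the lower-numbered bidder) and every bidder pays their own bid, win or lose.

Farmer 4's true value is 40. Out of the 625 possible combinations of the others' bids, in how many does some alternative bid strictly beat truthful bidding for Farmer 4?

Others bid (5, 5, 5, 5): truth gives 0; bid 10 gives 30 > 0. Violating.
Others bid (5, 5, 5, 10): truth gives 0; bid 10 gives 30 > 0. Violating.
Others bid (5, 5, 5, 11): truth gives 0; bid 11 gives 29 > 0. Violating.
Others bid (5, 5, 5, 13): truth gives 0; bid 13 gives 27 > 0. Violating.
Others bid (5, 5, 5, 40): truth gives 0; no alternative beats it.
Others bid (5, 5, 10, 40): truth gives 0; no alternative beats it.
(Checking all 625 profiles: 413 have a profitable deviation, 212 do not.)

413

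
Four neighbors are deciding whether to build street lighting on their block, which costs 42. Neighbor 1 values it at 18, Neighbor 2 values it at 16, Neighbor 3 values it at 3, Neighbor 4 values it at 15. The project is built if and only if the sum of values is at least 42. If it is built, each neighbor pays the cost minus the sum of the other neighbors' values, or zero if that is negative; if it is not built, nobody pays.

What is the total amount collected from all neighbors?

19

Total value 52 ≥ cost 42, so it is built.
Neighbor 1: others sum to 34; max(0, 42 - 34) = 8.
Neighbor 2: others sum to 36; max(0, 42 - 36) = 6.
Neighbor 3: others sum to 49; max(0, 42 - 49) = 0.
Neighbor 4: others sum to 37; max(0, 42 - 37) = 5.
Total collected = 8 + 6 + 0 + 5 = 19.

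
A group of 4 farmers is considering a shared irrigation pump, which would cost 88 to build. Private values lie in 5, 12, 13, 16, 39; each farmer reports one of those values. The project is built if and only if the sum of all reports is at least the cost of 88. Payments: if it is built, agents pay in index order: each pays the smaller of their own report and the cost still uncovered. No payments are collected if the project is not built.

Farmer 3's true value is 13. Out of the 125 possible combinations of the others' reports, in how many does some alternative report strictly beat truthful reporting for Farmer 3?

Others report (5, 39, 39): truth gives 0; report 5 gives 8 > 0. Violating.
Others report (12, 39, 39): truth gives 0; report 5 gives 8 > 0. Violating.
Others report (13, 39, 39): truth gives 0; report 5 gives 8 > 0. Violating.
Others report (16, 39, 39): truth gives 0; report 5 gives 8 > 0. Violating.
Others report (5, 5, 5): truth gives 0; no alternative beats it.
Others report (5, 5, 12): truth gives 0; no alternative beats it.
(Checking all 125 profiles: 13 have a profitable deviation, 112 do not.)

13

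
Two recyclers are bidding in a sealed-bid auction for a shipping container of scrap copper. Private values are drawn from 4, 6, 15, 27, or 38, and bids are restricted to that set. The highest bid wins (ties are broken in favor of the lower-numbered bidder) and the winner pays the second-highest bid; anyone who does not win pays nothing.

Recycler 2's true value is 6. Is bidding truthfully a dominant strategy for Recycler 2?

Yes

Check each profile of the others' bids and compare truth against every alternative bid.
Others bid (4): truth gives 2, best alternative gives 2.
Others bid (6): truth gives 0, best alternative gives 0.
Others bid (15): truth gives 0, best alternative gives 0.
Others bid (27): truth gives 0, best alternative gives 0.
Others bid (38): truth gives 0, best alternative gives 0.
In every case the truthful bid is at least as good as any alternative, so it is a dominant strategy.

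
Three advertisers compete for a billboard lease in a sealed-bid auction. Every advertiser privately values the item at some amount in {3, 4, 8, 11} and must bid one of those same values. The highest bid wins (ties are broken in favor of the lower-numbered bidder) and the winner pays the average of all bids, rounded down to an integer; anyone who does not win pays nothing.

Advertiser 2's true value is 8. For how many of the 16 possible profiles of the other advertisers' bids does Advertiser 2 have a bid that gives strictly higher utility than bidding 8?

Others bid (3, 3): truth gives 4; bid 4 gives 5 > 4. Violating.
Others bid (3, 4): truth gives 3; bid 4 gives 5 > 3. Violating.
Others bid (8, 3): truth gives 0; bid 11 gives 1 > 0. Violating.
Others bid (8, 4): truth gives 0; bid 11 gives 1 > 0. Violating.
Others bid (3, 8): truth gives 2; no alternative beats it.
Others bid (3, 11): truth gives 0; no alternative beats it.
(Checking all 16 profiles: 4 have a profitable deviation, 12 do not.)

4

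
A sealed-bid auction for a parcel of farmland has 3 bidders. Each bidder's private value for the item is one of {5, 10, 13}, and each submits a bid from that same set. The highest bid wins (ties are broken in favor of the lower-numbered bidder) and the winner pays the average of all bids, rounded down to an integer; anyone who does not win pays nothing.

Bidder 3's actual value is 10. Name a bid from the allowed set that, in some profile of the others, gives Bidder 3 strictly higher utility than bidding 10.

13

Suppose Bidder 1 bids 5 and Bidder 2 bids 10.
Bid 10: loses, pays 0, utility 0.
Bid 13: wins, pays 9, utility 10 - 9 = 1.
So bidding 13 beats truth here (1 > 0).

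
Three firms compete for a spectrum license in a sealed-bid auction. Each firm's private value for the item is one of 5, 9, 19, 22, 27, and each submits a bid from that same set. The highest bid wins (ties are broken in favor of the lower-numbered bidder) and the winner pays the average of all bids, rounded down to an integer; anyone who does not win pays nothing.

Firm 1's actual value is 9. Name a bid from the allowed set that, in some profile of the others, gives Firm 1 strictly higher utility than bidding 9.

5

Suppose Firm 2 bids 5 and Firm 3 bids 5.
Bid 9: wins, pays 6, utility 9 - 6 = 3.
Bid 5: wins, pays 5, utility 9 - 5 = 4.
So bidding 5 beats truth here (4 > 3).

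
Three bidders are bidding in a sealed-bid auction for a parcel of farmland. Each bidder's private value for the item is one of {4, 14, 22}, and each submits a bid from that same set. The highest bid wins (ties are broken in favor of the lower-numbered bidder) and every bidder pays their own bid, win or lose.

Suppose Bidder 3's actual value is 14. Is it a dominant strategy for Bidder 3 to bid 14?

No

Consider the case where Bidder 1 bids 4 and Bidder 2 bids 14.
Truthful bid 14: loses but pays 14, utility -14.
Bid 4 instead: loses but pays 4, utility -4.
Since -4 > -14, bidding 4 is strictly better here, so truthful bidding is not dominant.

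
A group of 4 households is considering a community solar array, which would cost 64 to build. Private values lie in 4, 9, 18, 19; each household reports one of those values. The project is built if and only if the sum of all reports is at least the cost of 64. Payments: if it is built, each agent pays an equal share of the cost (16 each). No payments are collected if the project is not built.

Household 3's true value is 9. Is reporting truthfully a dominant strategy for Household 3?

Consider the case where Household 1 reports 18, Household 2 reports 18 and Household 4 reports 19.
Truthful report 9: project built, pays 16, utility 9 - 16 = -7.
Report 4 instead: project not built, utility 0.
Since 0 > -7, reporting 4 is strictly better here, so truthful reporting is not dominant.

No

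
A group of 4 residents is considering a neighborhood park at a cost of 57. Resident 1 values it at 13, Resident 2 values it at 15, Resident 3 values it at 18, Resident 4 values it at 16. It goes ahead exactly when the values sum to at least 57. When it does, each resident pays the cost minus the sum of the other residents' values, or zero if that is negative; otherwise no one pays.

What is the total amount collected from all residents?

42

Total value 62 ≥ cost 57, so it is built.
Resident 1: others sum to 49; max(0, 57 - 49) = 8.
Resident 2: others sum to 47; max(0, 57 - 47) = 10.
Resident 3: others sum to 44; max(0, 57 - 44) = 13.
Resident 4: others sum to 46; max(0, 57 - 46) = 11.
Total collected = 8 + 10 + 13 + 11 = 42.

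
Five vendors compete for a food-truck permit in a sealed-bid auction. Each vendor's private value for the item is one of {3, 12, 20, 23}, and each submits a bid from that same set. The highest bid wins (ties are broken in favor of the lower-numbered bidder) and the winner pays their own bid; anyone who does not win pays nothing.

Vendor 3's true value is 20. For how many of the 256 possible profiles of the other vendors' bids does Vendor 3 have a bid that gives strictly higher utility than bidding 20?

Others bid (3, 3, 3, 3): truth gives 0; bid 12 gives 8 > 0. Violating.
Others bid (3, 3, 3, 12): truth gives 0; bid 12 gives 8 > 0. Violating.
Others bid (3, 3, 12, 3): truth gives 0; bid 12 gives 8 > 0. Violating.
Others bid (3, 3, 12, 12): truth gives 0; bid 12 gives 8 > 0. Violating.
Others bid (3, 3, 3, 20): truth gives 0; no alternative beats it.
Others bid (3, 3, 3, 23): truth gives 0; no alternative beats it.
(Checking all 256 profiles: 4 have a profitable deviation, 252 do not.)

4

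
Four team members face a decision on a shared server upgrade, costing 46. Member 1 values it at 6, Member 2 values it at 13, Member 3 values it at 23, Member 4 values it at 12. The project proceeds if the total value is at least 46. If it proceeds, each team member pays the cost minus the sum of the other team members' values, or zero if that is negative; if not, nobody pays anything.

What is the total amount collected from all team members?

Total value 54 ≥ cost 46, so it is built.
Member 1: others sum to 48; max(0, 46 - 48) = 0.
Member 2: others sum to 41; max(0, 46 - 41) = 5.
Member 3: others sum to 31; max(0, 46 - 31) = 15.
Member 4: others sum to 42; max(0, 46 - 42) = 4.
Total collected = 0 + 5 + 15 + 4 = 24.

24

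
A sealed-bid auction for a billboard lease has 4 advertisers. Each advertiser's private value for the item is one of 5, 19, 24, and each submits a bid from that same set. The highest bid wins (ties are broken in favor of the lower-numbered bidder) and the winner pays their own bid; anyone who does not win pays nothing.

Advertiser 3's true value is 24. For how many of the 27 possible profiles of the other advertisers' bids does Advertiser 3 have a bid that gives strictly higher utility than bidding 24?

2

Others bid (5, 5, 5): truth gives 0; bid 19 gives 5 > 0. Violating.
Others bid (5, 5, 19): truth gives 0; bid 19 gives 5 > 0. Violating.
Others bid (5, 5, 24): truth gives 0; no alternative beats it.
Others bid (5, 19, 5): truth gives 0; no alternative beats it.
(Checking all 27 profiles: 2 have a profitable deviation, 25 do not.)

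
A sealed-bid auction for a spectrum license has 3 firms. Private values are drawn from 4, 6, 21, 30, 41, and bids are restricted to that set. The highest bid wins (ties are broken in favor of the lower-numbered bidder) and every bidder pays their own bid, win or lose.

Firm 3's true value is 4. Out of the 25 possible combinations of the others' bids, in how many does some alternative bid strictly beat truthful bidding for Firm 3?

Others bid (4, 4): truth gives -4; bid 6 gives -2 > -4. Violating.
Others bid (4, 6): truth gives -4; no alternative beats it.
Others bid (4, 21): truth gives -4; no alternative beats it.
(Checking all 25 profiles: 1 has a profitable deviation, 24 do not.)

1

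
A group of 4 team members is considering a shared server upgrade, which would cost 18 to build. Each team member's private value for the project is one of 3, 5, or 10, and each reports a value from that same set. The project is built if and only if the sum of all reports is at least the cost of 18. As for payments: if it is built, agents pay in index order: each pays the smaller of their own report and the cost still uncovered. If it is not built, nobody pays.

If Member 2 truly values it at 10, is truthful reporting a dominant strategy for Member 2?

No

Consider the case where Member 1 reports 3, Member 3 reports 3 and Member 4 reports 10.
Truthful report 10: project built, pays 10, utility 10 - 10 = 0.
Report 3 instead: project built, pays 3, utility 10 - 3 = 7.
Since 7 > 0, reporting 3 is strictly better here, so truthful reporting is not dominant.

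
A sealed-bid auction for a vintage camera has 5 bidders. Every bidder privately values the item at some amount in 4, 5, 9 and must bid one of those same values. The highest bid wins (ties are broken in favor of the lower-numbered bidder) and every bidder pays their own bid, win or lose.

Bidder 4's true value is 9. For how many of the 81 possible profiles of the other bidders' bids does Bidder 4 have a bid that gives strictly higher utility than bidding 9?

59

Others bid (4, 4, 4, 4): truth gives 0; bid 5 gives 4 > 0. Violating.
Others bid (4, 4, 4, 5): truth gives 0; bid 5 gives 4 > 0. Violating.
Others bid (4, 4, 9, 4): truth gives -9; bid 4 gives -4 > -9. Violating.
Others bid (4, 4, 9, 5): truth gives -9; bid 4 gives -4 > -9. Violating.
Others bid (4, 4, 4, 9): truth gives 0; no alternative beats it.
Others bid (4, 4, 5, 4): truth gives 0; no alternative beats it.
(Checking all 81 profiles: 59 have a profitable deviation, 22 do not.)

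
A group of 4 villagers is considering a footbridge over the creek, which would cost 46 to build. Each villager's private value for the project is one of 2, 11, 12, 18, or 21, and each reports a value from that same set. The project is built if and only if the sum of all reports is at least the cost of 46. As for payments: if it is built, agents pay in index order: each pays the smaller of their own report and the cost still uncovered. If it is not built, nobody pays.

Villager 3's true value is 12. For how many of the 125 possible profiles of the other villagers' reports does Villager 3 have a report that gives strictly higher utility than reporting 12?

75

Others report (2, 12, 21): truth gives 0; report 11 gives 1 > 0. Violating.
Others report (2, 18, 18): truth gives 0; report 11 gives 1 > 0. Violating.
Others report (2, 18, 21): truth gives 0; report 11 gives 1 > 0. Violating.
Others report (2, 21, 12): truth gives 0; report 11 gives 1 > 0. Violating.
Others report (2, 2, 2): truth gives 0; no alternative beats it.
Others report (2, 2, 11): truth gives 0; no alternative beats it.
(Checking all 125 profiles: 75 have a profitable deviation, 50 do not.)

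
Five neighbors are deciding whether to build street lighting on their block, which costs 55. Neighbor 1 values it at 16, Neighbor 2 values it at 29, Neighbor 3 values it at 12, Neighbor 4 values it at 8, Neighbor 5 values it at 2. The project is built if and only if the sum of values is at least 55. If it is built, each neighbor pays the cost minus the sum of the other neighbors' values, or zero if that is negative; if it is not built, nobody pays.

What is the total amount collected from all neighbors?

Total value 67 ≥ cost 55, so it is built.
Neighbor 1: others sum to 51; max(0, 55 - 51) = 4.
Neighbor 2: others sum to 38; max(0, 55 - 38) = 17.
Neighbor 3: others sum to 55; max(0, 55 - 55) = 0.
Neighbor 4: others sum to 59; max(0, 55 - 59) = 0.
Neighbor 5: others sum to 65; max(0, 55 - 65) = 0.
Total collected = 4 + 17 + 0 + 0 + 0 = 21.

21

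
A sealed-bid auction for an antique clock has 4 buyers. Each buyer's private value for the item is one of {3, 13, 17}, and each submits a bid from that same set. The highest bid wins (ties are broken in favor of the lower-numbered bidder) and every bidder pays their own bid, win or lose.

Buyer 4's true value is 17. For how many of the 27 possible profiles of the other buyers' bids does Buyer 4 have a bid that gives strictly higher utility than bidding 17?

20

Others bid (3, 3, 3): truth gives 0; bid 13 gives 4 > 0. Violating.
Others bid (3, 3, 17): truth gives -17; bid 3 gives -3 > -17. Violating.
Others bid (3, 13, 17): truth gives -17; bid 3 gives -3 > -17. Violating.
Others bid (3, 17, 3): truth gives -17; bid 3 gives -3 > -17. Violating.
Others bid (3, 3, 13): truth gives 0; no alternative beats it.
Others bid (3, 13, 3): truth gives 0; no alternative beats it.
(Checking all 27 profiles: 20 have a profitable deviation, 7 do not.)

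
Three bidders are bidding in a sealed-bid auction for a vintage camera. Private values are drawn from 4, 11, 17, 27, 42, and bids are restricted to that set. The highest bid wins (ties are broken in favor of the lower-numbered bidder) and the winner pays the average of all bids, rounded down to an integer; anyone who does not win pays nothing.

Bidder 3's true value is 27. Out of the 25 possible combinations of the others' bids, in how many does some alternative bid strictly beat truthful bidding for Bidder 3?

8

Others bid (4, 4): truth gives 16; bid 11 gives 21 > 16. Violating.
Others bid (4, 11): truth gives 13; bid 17 gives 17 > 13. Violating.
Others bid (4, 27): truth gives 0; bid 42 gives 3 > 0. Violating.
Others bid (11, 4): truth gives 13; bid 17 gives 17 > 13. Violating.
Others bid (4, 17): truth gives 11; no alternative beats it.
Others bid (4, 42): truth gives 0; no alternative beats it.
(Checking all 25 profiles: 8 have a profitable deviation, 17 do not.)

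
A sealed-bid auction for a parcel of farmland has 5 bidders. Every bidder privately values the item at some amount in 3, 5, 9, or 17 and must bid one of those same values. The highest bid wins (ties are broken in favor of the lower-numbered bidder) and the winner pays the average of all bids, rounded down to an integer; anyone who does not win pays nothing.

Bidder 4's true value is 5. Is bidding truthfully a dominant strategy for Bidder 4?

Consider the case where Bidder 1 bids 3, Bidder 2 bids 3, Bidder 3 bids 5 and Bidder 5 bids 3.
Truthful bid 5: loses, pays 0, utility 0.
Bid 9 instead: wins, pays 4, utility 5 - 4 = 1.
Since 1 > 0, bidding 9 is strictly better here, so truthful bidding is not dominant.

No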